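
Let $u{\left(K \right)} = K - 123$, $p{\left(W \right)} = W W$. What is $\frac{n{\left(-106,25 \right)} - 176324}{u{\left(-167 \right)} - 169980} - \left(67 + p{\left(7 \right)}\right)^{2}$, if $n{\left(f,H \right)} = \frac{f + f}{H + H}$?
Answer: $- \frac{28637209897}{2128375} \approx -13455.0$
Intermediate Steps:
$n{\left(f,H \right)} = \frac{f}{H}$ ($n{\left(f,H \right)} = \frac{2 f}{2 H} = 2 f \frac{1}{2 H} = \frac{f}{H}$)
$p{\left(W \right)} = W^{2}$
$u{\left(K \right)} = -123 + K$
$\frac{n{\left(-106,25 \right)} - 176324}{u{\left(-167 \right)} - 169980} - \left(67 + p{\left(7 \right)}\right)^{2} = \frac{- \frac{106}{25} - 176324}{\left(-123 - 167\right) - 169980} - \left(67 + 7^{2}\right)^{2} = \frac{\left(-106\right) \frac{1}{25} - 176324}{-290 - 169980} - \left(67 + 49\right)^{2} = \frac{- \frac{106}{25} - 176324}{-170270} - 116^{2} = \left(- \frac{4408206}{25}\right) \left(- \frac{1}{170270}\right) - 13456 = \frac{2204103}{2128375} - 13456 = - \frac{28637209897}{2128375}$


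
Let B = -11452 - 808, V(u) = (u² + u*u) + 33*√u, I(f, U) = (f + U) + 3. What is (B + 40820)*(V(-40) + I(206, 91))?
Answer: 99960000 + 1884960*I*√10 ≈ 9.996e+7 + 5.9608e+6*I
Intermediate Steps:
I(f, U) = 3 + U + f (I(f, U) = (U + f) + 3 = 3 + U + f)
V(u) = 2*u² + 33*√u (V(u) = (u² + u²) + 33*√u = 2*u² + 33*√u)
B = -12260
(B + 40820)*(V(-40) + I(206, 91)) = (-12260 + 40820)*((2*(-40)² + 33*√(-40)) + (3 + 91 + 206)) = 28560*((2*1600 + 33*(2*I*√10)) + 300) = 28560*((3200 + 66*I*√10) + 300) = 28560*(3500 + 66*I*√10) = 99960000 + 1884960*I*√10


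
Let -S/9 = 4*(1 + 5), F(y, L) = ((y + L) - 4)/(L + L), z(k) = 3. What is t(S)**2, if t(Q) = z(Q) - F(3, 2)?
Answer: 121/16 ≈ 7.5625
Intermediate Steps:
F(y, L) = (-4 + L + y)/(2*L) (F(y, L) = ((L + y) - 4)/((2*L)) = (-4 + L + y)*(1/(2*L)) = (-4 + L + y)/(2*L))
S = -216 (S = -36*(1 + 5) = -36*6 = -9*24 = -216)
t(Q) = 11/4 (t(Q) = 3 - (-4 + 2 + 3)/(2*2) = 3 - 1/(2*2) = 3 - 1*1/4 = 3 - 1/4 = 11/4)
t(S)**2 = (11/4)**2 = 121/16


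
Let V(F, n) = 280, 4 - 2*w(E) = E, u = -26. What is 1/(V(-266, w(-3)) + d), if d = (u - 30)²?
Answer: 1/3416 ≈ 0.00029274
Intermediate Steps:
w(E) = 2 - E/2
d = 3136 (d = (-26 - 30)² = (-56)² = 3136)
1/(V(-266, w(-3)) + d) = 1/(280 + 3136) = 1/3416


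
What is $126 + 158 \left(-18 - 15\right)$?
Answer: $-5088$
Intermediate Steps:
$126 + 158 \left(-18 - 15\right) = 126 + 158 \left(-33\right) = 126 - 5214 = -5088$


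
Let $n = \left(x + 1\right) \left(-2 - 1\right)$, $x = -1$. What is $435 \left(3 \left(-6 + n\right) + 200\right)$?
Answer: $79170$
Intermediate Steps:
$n = 0$ ($n = \left(-1 + 1\right) \left(-2 - 1\right) = 0 \left(-3\right) = 0$)
$435 \left(3 \left(-6 + n\right) + 200\right) = 435 \left(3 \left(-6 + 0\right) + 200\right) = 435 \left(3 \left(-6\right) + 200\right) = 435 \left(-18 + 200\right) = 435 \cdot 182 = 79170$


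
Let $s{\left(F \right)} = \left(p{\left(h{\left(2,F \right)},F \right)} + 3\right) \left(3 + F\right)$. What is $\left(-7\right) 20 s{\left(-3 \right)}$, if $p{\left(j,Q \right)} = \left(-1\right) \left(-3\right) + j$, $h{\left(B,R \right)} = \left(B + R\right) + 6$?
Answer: $0$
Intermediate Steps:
$h{\left(B,R \right)} = 6 + B + R$
$p{\left(j,Q \right)} = 3 + j$
$s{\left(F \right)} = \left(3 + F\right) \left(14 + F\right)$ ($s{\left(F \right)} = \left(\left(3 + \left(6 + 2 + F\right)\right) + 3\right) \left(3 + F\right) = \left(\left(3 + \left(8 + F\right)\right) + 3\right) \left(3 + F\right) = \left(\left(11 + F\right) + 3\right) \left(3 + F\right) = \left(14 + F\right) \left(3 + F\right) = \left(3 + F\right) \left(14 + F\right)$)
$\left(-7\right) 20 s{\left(-3 \right)} = \left(-7\right) 20 \left(42 + \left(-3\right)^{2} + 17 \left(-3\right)\right) = - 140 \left(42 + 9 - 51\right) = \left(-140\right) 0 = 0$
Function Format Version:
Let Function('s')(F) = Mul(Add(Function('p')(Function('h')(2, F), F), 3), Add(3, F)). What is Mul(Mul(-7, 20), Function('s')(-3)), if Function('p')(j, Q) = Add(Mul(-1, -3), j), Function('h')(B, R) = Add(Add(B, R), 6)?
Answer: 0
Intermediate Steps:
Function('h')(B, R) = Add(6, B, R)
Function('p')(j, Q) = Add(3, j)
Function('s')(F) = Mul(Add(3, F), Add(14, F)) (Function('s')(F) = Mul(Add(Add(3, Add(6, 2, F)), 3), Add(3, F)) = Mul(Add(Add(3, Add(8, F)), 3), Add(3, F)) = Mul(Add(Add(11, F), 3), Add(3, F)) = Mul(Add(14, F), Add(3, F)) = Mul(Add(3, F), Add(14, F)))
Mul(Mul(-7, 20), Function('s')(-3)) = Mul(Mul(-7, 20), Add(42, Pow(-3, 2), Mul(17, -3))) = Mul(-140, Add(42, 9, -51)) = Mul(-140, 0) = 0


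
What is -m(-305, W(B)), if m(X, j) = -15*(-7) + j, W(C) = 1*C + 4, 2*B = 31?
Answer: -249/2 ≈ -124.50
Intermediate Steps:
B = 31/2 (B = (1/2)*31 = 31/2 ≈ 15.500)
W(C) = 4 + C (W(C) = C + 4 = 4 + C)
m(X, j) = 105 + j
-m(-305, W(B)) = -(105 + (4 + 31/2)) = -(105 + 39/2) = -1*249/2 = -249/2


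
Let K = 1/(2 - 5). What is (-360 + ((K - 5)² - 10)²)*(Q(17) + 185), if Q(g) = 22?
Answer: -36892/9 ≈ -4099.1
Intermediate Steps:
K = -⅓ (K = 1/(-3) = -⅓ ≈ -0.33333)
(-360 + ((K - 5)² - 10)²)*(Q(17) + 185) = (-360 + ((-⅓ - 5)² - 10)²)*(22 + 185) = (-360 + ((-16/3)² - 10)²)*207 = (-360 + (256/9 - 10)²)*207 = (-360 + (166/9)²)*207 = (-360 + 27556/81)*207 = -1604/81*207 = -36892/9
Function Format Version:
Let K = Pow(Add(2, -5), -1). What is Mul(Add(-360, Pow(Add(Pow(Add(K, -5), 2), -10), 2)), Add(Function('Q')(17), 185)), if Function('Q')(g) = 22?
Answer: Rational(-36892, 9) ≈ -4099.1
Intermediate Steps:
K = Rational(-1, 3) (K = Pow(-3, -1) = Rational(-1, 3) ≈ -0.33333)
Mul(Add(-360, Pow(Add(Pow(Add(K, -5), 2), -10), 2)), Add(Function('Q')(17), 185)) = Mul(Add(-360, Pow(Add(Pow(Add(Rational(-1, 3), -5), 2), -10), 2)), Add(22, 185)) = Mul(Add(-360, Pow(Add(Pow(Rational(-16, 3), 2), -10), 2)), 207) = Mul(Add(-360, Pow(Add(Rational(256, 9), -10), 2)), 207) = Mul(Add(-360, Pow(Rational(166, 9), 2)), 207) = Mul(Add(-360, Rational(27556, 81)), 207) = Mul(Rational(-1604, 81), 207) = Rational(-36892, 9)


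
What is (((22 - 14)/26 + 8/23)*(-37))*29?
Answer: -210308/299 ≈ -703.37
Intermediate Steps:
(((22 - 14)/26 + 8/23)*(-37))*29 = ((8*(1/26) + 8*(1/23))*(-37))*29 = ((4/13 + 8/23)*(-37))*29 = ((196/299)*(-37))*29 = -7252/299*29 = -210308/299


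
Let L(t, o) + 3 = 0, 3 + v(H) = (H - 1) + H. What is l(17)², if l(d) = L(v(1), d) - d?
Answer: 400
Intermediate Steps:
v(H) = -4 + 2*H (v(H) = -3 + ((H - 1) + H) = -3 + ((-1 + H) + H) = -3 + (-1 + 2*H) = -4 + 2*H)
L(t, o) = -3 (L(t, o) = -3 + 0 = -3)
l(d) = -3 - d
l(17)² = (-3 - 1*17)² = (-3 - 17)² = (-20)² = 400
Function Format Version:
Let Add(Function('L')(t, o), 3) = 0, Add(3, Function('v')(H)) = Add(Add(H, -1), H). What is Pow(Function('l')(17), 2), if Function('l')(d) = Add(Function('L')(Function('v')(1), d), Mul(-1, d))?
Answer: 400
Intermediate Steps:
Function('v')(H) = Add(-4, Mul(2, H)) (Function('v')(H) = Add(-3, Add(Add(H, -1), H)) = Add(-3, Add(Add(-1, H), H)) = Add(-3, Add(-1, Mul(2, H))) = Add(-4, Mul(2, H)))
Function('L')(t, o) = -3 (Function('L')(t, o) = Add(-3, 0) = -3)
Function('l')(d) = Add(-3, Mul(-1, d))
Pow(Function('l')(17), 2) = Pow(Add(-3, Mul(-1, 17)), 2) = Pow(Add(-3, -17), 2) = Pow(-20, 2) = 400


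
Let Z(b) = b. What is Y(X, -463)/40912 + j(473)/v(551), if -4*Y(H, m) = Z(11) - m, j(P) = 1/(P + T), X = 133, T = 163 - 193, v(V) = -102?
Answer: -5395453/1848649632 ≈ -0.0029186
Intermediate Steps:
T = -30
j(P) = 1/(-30 + P) (j(P) = 1/(P - 30) = 1/(-30 + P))
Y(H, m) = -11/4 + m/4 (Y(H, m) = -(11 - m)/4 = -11/4 + m/4)
Y(X, -463)/40912 + j(473)/v(551) = (-11/4 + (¼)*(-463))/40912 + 1/((-30 + 473)*(-102)) = (-11/4 - 463/4)*(1/40912) - 1/102/443 = -237/2*1/40912 + (1/443)*(-1/102) = -237/81824 - 1/45186 = -5395453/1848649632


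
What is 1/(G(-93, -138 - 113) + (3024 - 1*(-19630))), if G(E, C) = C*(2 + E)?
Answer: 1/45495 ≈ 2.1980e-5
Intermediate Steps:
1/(G(-93, -138 - 113) + (3024 - 1*(-19630))) = 1/((-138 - 113)*(2 - 93) + (3024 - 1*(-19630))) = 1/(-251*(-91) + (3024 + 19630)) = 1/(22841 + 22654) = 1/45495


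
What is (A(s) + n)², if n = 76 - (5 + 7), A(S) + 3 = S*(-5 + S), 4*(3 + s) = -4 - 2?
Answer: 172225/16 ≈ 10764.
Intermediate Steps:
s = -9/2 (s = -3 + (-4 - 2)/4 = -3 + (¼)*(-6) = -3 - 3/2 = -9/2 ≈ -4.5000)
A(S) = -3 + S*(-5 + S)
n = 64 (n = 76 - 1*12 = 76 - 12 = 64)
(A(s) + n)² = ((-3 + (-9/2)² - 5*(-9/2)) + 64)² = ((-3 + 81/4 + 45/2) + 64)² = (159/4 + 64)² = (415/4)² = 172225/16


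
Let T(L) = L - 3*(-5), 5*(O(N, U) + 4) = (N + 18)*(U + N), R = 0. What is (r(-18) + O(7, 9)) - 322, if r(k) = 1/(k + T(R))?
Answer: -739/3 ≈ -246.33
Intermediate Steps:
O(N, U) = -4 + (18 + N)*(N + U)/5 (O(N, U) = -4 + ((N + 18)*(U + N))/5 = -4 + ((18 + N)*(N + U))/5 = -4 + (18 + N)*(N + U)/5)
T(L) = 15 + L (T(L) = L + 15 = 15 + L)
r(k) = 1/(15 + k) (r(k) = 1/(k + (15 + 0)) = 1/(k + 15) = 1/(15 + k))
(r(-18) + O(7, 9)) - 322 = (1/(15 - 18) + (-4 + (⅕)*7² + (18/5)*7 + (18/5)*9 + (⅕)*7*9)) - 322 = (1/(-3) + (-4 + (⅕)*49 + 126/5 + 162/5 + 63/5)) - 322 = (-⅓ + (-4 + 49/5 + 126/5 + 162/5 + 63/5)) - 322 = (-⅓ + 76) - 322 = 227/3 - 322 = -739/3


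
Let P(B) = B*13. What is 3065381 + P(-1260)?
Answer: 3049001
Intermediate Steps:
P(B) = 13*B
3065381 + P(-1260) = 3065381 + 13*(-1260) = 3065381 - 16380 = 3049001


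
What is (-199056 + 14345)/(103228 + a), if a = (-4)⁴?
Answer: -184711/103484 ≈ -1.7849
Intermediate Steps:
a = 256
(-199056 + 14345)/(103228 + a) = (-199056 + 14345)/(103228 + 256) = -184711/103484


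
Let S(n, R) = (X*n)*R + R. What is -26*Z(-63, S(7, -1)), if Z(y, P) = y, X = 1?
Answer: 1638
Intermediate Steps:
S(n, R) = R + R*n (S(n, R) = (1*n)*R + R = n*R + R = R*n + R = R + R*n)
-26*Z(-63, S(7, -1)) = -26*(-63) = 1638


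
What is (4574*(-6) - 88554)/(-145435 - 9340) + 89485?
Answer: 13850156873/154775 ≈ 89486.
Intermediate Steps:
(4574*(-6) - 88554)/(-145435 - 9340) + 89485 = (-27444 - 88554)/(-154775) + 89485 = -115998*(-1/154775) + 89485 = 115998/154775 + 89485 = 13850156873/154775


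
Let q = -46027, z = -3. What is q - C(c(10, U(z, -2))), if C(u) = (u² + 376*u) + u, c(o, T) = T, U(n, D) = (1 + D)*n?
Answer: -47167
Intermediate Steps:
U(n, D) = n*(1 + D)
C(u) = u² + 377*u
q - C(c(10, U(z, -2))) = -46027 - (-3*(1 - 2))*(377 - 3*(1 - 2)) = -46027 - (-3*(-1))*(377 - 3*(-1)) = -46027 - 3*(377 + 3) = -46027 - 3*380 = -46027 - 1*1140 = -46027 - 1140 = -47167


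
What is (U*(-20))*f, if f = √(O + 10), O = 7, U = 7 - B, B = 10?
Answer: 60*√17 ≈ 247.39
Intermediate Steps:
U = -3 (U = 7 - 1*10 = 7 - 10 = -3)
f = √17 (f = √(7 + 10) = √17 ≈ 4.1231)
(U*(-20))*f = (-3*(-20))*√17 = 60*√17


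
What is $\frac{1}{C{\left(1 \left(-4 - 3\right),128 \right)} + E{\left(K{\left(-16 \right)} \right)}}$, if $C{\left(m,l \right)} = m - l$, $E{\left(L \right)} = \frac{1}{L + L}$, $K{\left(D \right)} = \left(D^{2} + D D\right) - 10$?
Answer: $- \frac{1004}{135539} \approx -0.0074075$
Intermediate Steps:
$K{\left(D \right)} = -10 + 2 D^{2}$ ($K{\left(D \right)} = \left(D^{2} + D^{2}\right) - 10 = 2 D^{2} - 10 = -10 + 2 D^{2}$)
$E{\left(L \right)} = \frac{1}{2 L}$
$\frac{1}{C{\left(1 \left(-4 - 3\right),128 \right)} + E{\left(K{\left(-16 \right)} \right)}} = \frac{1}{\left(1 \left(-4 - 3\right) - 128\right) + \frac{1}{2 \left(-10 + 2 \left(-16\right)^{2}\right)}} = \frac{1}{\left(1 \left(-7\right) - 128\right) + \frac{1}{2 \left(-10 + 2 \cdot 256\right)}} = \frac{1}{\left(-7 - 128\right) + \frac{1}{2 \left(-10 + 512\right)}} = \frac{1}{-135 + \frac{1}{2 \cdot 502}} = \frac{1}{-135 + \frac{1}{2} \cdot \frac{1}{502}} = \frac{1}{-135 + \frac{1}{1004}} = \frac{1}{- \frac{135539}{1004}} = - \frac{1004}{135539}$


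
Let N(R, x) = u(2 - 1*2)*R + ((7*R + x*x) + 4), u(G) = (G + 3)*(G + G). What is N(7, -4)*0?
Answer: 0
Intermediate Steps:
u(G) = 2*G*(3 + G) (u(G) = (3 + G)*(2*G) = 2*G*(3 + G))
N(R, x) = 4 + x² + 7*R (N(R, x) = (2*(2 - 1*2)*(3 + (2 - 1*2)))*R + ((7*R + x*x) + 4) = (2*(2 - 2)*(3 + (2 - 2)))*R + ((7*R + x²) + 4) = (2*0*(3 + 0))*R + ((x² + 7*R) + 4) = (2*0*3)*R + (4 + x² + 7*R) = 0*R + (4 + x² + 7*R) = 0 + (4 + x² + 7*R) = 4 + x² + 7*R)
N(7, -4)*0 = (4 + (-4)² + 7*7)*0 = (4 + 16 + 49)*0 = 69*0 = 0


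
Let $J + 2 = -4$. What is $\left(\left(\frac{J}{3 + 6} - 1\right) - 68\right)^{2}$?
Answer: $\frac{43681}{9} \approx 4853.4$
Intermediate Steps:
$J = -6$ ($J = -2 - 4 = -6$)
$\left(\left(\frac{J}{3 + 6} - 1\right) - 68\right)^{2} = \left(\left(- \frac{6}{3 + 6} - 1\right) - 68\right)^{2} = \left(\left(- \frac{6}{9} - 1\right) - 68\right)^{2} = \left(\left(\left(-6\right) \frac{1}{9} - 1\right) - 68\right)^{2} = \left(\left(- \frac{2}{3} - 1\right) - 68\right)^{2} = \left(- \frac{5}{3} - 68\right)^{2} = \left(- \frac{209}{3}\right)^{2} = \frac{43681}{9}$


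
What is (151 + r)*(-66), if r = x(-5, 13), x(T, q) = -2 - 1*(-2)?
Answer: -9966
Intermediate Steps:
x(T, q) = 0 (x(T, q) = -2 + 2 = 0)
r = 0
(151 + r)*(-66) = (151 + 0)*(-66) = 151*(-66) = -9966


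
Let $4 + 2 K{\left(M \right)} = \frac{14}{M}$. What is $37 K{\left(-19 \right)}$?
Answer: $- \frac{1665}{19} \approx -87.632$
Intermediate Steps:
$K{\left(M \right)} = -2 + \frac{7}{M}$ ($K{\left(M \right)} = -2 + \frac{14 \frac{1}{M}}{2} = -2 + \frac{7}{M}$)
$37 K{\left(-19 \right)} = 37 \left(-2 + \frac{7}{-19}\right) = 37 \left(-2 + 7 \left(- \frac{1}{19}\right)\right) = 37 \left(-2 - \frac{7}{19}\right) = 37 \left(- \frac{45}{19}\right) = - \frac{1665}{19}$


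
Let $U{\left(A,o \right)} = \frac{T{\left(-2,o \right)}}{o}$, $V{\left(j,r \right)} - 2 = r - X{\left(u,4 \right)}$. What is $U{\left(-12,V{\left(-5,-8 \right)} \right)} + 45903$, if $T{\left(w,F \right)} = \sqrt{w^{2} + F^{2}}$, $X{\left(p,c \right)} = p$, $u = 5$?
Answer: $45903 - \frac{5 \sqrt{5}}{11} \approx 45902.0$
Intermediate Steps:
$T{\left(w,F \right)} = \sqrt{F^{2} + w^{2}}$
$V{\left(j,r \right)} = -3 + r$ ($V{\left(j,r \right)} = 2 + \left(r - 5\right) = 2 + \left(-5 + r\right) = -3 + r$)
$U{\left(A,o \right)} = \frac{\sqrt{4 + o^{2}}}{o}$ ($U{\left(A,o \right)} = \frac{\sqrt{o^{2} + \left(-2\right)^{2}}}{o} = \frac{\sqrt{o^{2} + 4}}{o} = \frac{\sqrt{4 + o^{2}}}{o}$)
$U{\left(-12,V{\left(-5,-8 \right)} \right)} + 45903 = \frac{\sqrt{4 + \left(-3 - 8\right)^{2}}}{-3 - 8} + 45903 = \frac{\sqrt{4 + \left(-11\right)^{2}}}{-11} + 45903 = - \frac{\sqrt{4 + 121}}{11} + 45903 = - \frac{\sqrt{125}}{11} + 45903 = - \frac{5 \sqrt{5}}{11} + 45903 = 45903 - \frac{5 \sqrt{5}}{11}$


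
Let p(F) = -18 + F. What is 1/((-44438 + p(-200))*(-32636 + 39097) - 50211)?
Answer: -1/288572627 ≈ -3.4653e-9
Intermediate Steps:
1/((-44438 + p(-200))*(-32636 + 39097) - 50211) = 1/((-44438 + (-18 - 200))*(-32636 + 39097) - 50211) = 1/((-44438 - 218)*6461 - 50211) = 1/(-44656*6461 - 50211) = 1/(-288522416 - 50211) = 1/(-288572627) = -1/288572627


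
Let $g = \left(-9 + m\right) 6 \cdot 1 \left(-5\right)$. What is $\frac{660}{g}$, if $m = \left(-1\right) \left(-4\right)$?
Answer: $\frac{22}{5} \approx 4.4$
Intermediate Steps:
$m = 4$
$g = 150$ ($g = \left(-9 + 4\right) 6 \cdot 1 \left(-5\right) = - 5 \cdot 6 \left(-5\right) = \left(-5\right) \left(-30\right) = 150$)
$\frac{660}{g} = \frac{660}{150} = 660 \cdot \frac{1}{150} = \frac{22}{5}$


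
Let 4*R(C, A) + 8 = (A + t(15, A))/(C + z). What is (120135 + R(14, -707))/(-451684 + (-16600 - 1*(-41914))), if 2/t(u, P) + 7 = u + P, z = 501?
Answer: -988478959/3508269816 ≈ -0.28176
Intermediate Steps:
t(u, P) = 2/(-7 + P + u) (t(u, P) = 2/(-7 + (u + P)) = 2/(-7 + (P + u)) = 2/(-7 + P + u))
R(C, A) = -2 + (A + 2/(8 + A))/(4*(501 + C)) (R(C, A) = -2 + ((A + 2/(-7 + A + 15))/(C + 501))/4 = -2 + ((A + 2/(8 + A))/(501 + C))/4 = -2 + (A + 2/(8 + A))/(4*(501 + C)))
(120135 + R(14, -707))/(-451684 + (-16600 - 1*(-41914))) = (120135 + (2 + (8 - 707)*(-4008 - 707 - 8*14))/(4*(8 - 707)*(501 + 14)))/(-451684 + (-16600 - 1*(-41914))) = (120135 + (¼)*(2 - 699*(-4008 - 707 - 112))/(-699*515))/(-451684 + (-16600 + 41914)) = (120135 + (¼)*(-1/699)*(1/515)*(2 - 699*(-4827)))/(-451684 + 25314) = (120135 + (¼)*(-1/699)*(1/515)*(2 + 3374073))/(-426370) = (120135 + (¼)*(-1/699)*(1/515)*3374075)*(-1/426370) = (120135 - 674815/287988)*(-1/426370) = (34596763565/287988)*(-1/426370) = -988478959/3508269816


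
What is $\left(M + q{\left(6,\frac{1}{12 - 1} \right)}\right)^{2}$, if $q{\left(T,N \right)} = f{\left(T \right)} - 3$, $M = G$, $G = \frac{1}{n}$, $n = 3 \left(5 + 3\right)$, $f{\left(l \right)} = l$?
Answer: $\frac{5329}{576} \approx 9.2517$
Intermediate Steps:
$n = 24$ ($n = 3 \cdot 8 = 24$)
$G = \frac{1}{24} \approx 0.041667$
$M = \frac{1}{24} \approx 0.041667$
$q{\left(T,N \right)} = -3 + T$ ($q{\left(T,N \right)} = T - 3 = -3 + T$)
$\left(M + q{\left(6,\frac{1}{12 - 1} \right)}\right)^{2} = \left(\frac{1}{24} + \left(-3 + 6\right)\right)^{2} = \left(\frac{1}{24} + 3\right)^{2} = \left(\frac{73}{24}\right)^{2} = \frac{5329}{576}$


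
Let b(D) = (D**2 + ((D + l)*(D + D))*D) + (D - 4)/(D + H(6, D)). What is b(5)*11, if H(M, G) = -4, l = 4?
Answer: 5236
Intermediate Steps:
b(D) = 1 + D**2 + 2*D**2*(4 + D) (b(D) = (D**2 + ((D + 4)*(D + D))*D) + (D - 4)/(D - 4) = (D**2 + ((4 + D)*(2*D))*D) + (-4 + D)/(-4 + D) = (D**2 + (2*D*(4 + D))*D) + 1 = (D**2 + 2*D**2*(4 + D)) + 1 = 1 + D**2 + 2*D**2*(4 + D))
b(5)*11 = (1 + 2*5**3 + 9*5**2)*11 = (1 + 2*125 + 9*25)*11 = (1 + 250 + 225)*11 = 476*11 = 5236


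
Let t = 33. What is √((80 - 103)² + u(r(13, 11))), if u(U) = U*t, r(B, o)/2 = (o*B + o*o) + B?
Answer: √18811 ≈ 137.15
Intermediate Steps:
r(B, o) = 2*B + 2*o² + 2*B*o (r(B, o) = 2*((o*B + o*o) + B) = 2*((B*o + o²) + B) = 2*((o² + B*o) + B) = 2*(B + o² + B*o) = 2*B + 2*o² + 2*B*o)
u(U) = 33*U (u(U) = U*33 = 33*U)
√((80 - 103)² + u(r(13, 11))) = √((80 - 103)² + 33*(2*13 + 2*11² + 2*13*11)) = √((-23)² + 33*(26 + 2*121 + 286)) = √(529 + 33*(26 + 242 + 286)) = √(529 + 33*554) = √(529 + 18282) = √18811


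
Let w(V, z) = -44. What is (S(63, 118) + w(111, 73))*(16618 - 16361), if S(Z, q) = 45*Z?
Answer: 717287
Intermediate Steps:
(S(63, 118) + w(111, 73))*(16618 - 16361) = (45*63 - 44)*(16618 - 16361) = (2835 - 44)*257 = 2791*257 = 717287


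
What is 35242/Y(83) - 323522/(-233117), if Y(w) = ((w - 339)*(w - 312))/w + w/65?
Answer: 45557701484408/889912258533 ≈ 51.193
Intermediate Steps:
Y(w) = w/65 + (-339 + w)*(-312 + w)/w (Y(w) = ((-339 + w)*(-312 + w))/w + w*(1/65) = (-339 + w)*(-312 + w)/w + w/65 = w/65 + (-339 + w)*(-312 + w)/w)
35242/Y(83) - 323522/(-233117) = 35242/(-651 + 105768/83 + (66/65)*83) - 323522/(-233117) = 35242/(-651 + 105768*(1/83) + 5478/65) - 323522*(-1/233117) = 35242/(-651 + 105768/83 + 5478/65) + 323522/233117 = 35242/(3817449/5395) + 323522/233117 = 35242*(5395/3817449) + 323522/233117 = 190130590/3817449 + 323522/233117 = 45557701484408/889912258533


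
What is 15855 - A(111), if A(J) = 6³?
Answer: 15639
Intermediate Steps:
A(J) = 216
15855 - A(111) = 15855 - 1*216 = 15855 - 216 = 15639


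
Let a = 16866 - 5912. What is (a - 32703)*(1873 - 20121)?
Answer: 396875752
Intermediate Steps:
a = 10954
(a - 32703)*(1873 - 20121) = (10954 - 32703)*(1873 - 20121) = -21749*(-18248) = 396875752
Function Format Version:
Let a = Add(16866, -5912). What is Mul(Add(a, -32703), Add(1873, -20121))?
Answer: 396875752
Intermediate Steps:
a = 10954
Mul(Add(a, -32703), Add(1873, -20121)) = Mul(Add(10954, -32703), Add(1873, -20121)) = Mul(-21749, -18248) = 396875752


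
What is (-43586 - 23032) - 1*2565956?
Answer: -2632574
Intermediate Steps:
(-43586 - 23032) - 1*2565956 = -66618 - 2565956 = -2632574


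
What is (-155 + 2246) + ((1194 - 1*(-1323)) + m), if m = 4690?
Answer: 9298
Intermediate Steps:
(-155 + 2246) + ((1194 - 1*(-1323)) + m) = (-155 + 2246) + ((1194 - 1*(-1323)) + 4690) = 2091 + ((1194 + 1323) + 4690) = 2091 + (2517 + 4690) = 2091 + 7207 = 9298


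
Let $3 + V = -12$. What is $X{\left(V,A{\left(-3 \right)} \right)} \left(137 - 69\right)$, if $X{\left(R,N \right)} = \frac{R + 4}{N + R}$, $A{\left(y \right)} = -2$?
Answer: $44$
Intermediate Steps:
$V = -15$ ($V = -3 - 12 = -15$)
$X{\left(R,N \right)} = \frac{4 + R}{N + R}$
$X{\left(V,A{\left(-3 \right)} \right)} \left(137 - 69\right) = \frac{4 - 15}{-2 - 15} \left(137 - 69\right) = \frac{1}{-17} \left(-11\right) 68 = \left(- \frac{1}{17}\right) \left(-11\right) 68 = \frac{11}{17} \cdot 68 = 44$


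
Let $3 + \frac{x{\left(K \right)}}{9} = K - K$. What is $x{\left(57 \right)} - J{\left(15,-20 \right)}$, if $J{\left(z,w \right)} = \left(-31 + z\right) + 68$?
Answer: $-79$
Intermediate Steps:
$x{\left(K \right)} = -27$ ($x{\left(K \right)} = -27 + 9 \left(K - K\right) = -27 + 9 \cdot 0 = -27 + 0 = -27$)
$J{\left(z,w \right)} = 37 + z$
$x{\left(57 \right)} - J{\left(15,-20 \right)} = -27 - \left(37 + 15\right) = -27 - 52 = -79$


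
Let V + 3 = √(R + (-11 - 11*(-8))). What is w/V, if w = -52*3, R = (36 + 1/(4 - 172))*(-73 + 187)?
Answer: -13104/116797 - 312*√819343/116797 ≈ -2.5302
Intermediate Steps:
R = 114893/28 (R = (36 + 1/(-168))*114 = (36 - 1/168)*114 = (6047/168)*114 = 114893/28 ≈ 4103.3)
w = -156
V = -3 + √819343/14 (V = -3 + √(114893/28 + (-11 - 11*(-8))) = -3 + √(114893/28 + (-11 + 88)) = -3 + √(114893/28 + 77) = -3 + √(117049/28) = -3 + √819343/14 ≈ 61.655)
w/V = -156/(-3 + √819343/14)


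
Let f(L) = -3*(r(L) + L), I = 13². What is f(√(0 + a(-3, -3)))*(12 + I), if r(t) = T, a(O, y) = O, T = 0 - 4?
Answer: 2172 - 543*I*√3 ≈ 2172.0 - 940.5*I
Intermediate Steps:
T = -4
I = 169
r(t) = -4
f(L) = 12 - 3*L (f(L) = -3*(-4 + L) = 12 - 3*L)
f(√(0 + a(-3, -3)))*(12 + I) = (12 - 3*√(0 - 3))*(12 + 169) = (12 - 3*I*√3)*181 = 2172 - 543*I*√3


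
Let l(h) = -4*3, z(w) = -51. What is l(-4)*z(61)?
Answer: 612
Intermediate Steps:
l(h) = -12
l(-4)*z(61) = -12*(-51) = 612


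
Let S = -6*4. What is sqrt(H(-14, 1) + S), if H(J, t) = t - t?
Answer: 2*I*sqrt(6) ≈ 4.899*I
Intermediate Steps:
S = -24
H(J, t) = 0
sqrt(H(-14, 1) + S) = sqrt(0 - 24) = sqrt(-24) = 2*I*sqrt(6)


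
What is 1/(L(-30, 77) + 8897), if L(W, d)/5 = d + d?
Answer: 1/9667 ≈ 0.00010344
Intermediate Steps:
L(W, d) = 10*d (L(W, d) = 5*(d + d) = 5*(2*d) = 10*d)
1/(L(-30, 77) + 8897) = 1/(10*77 + 8897) = 1/(770 + 8897) = 1/9667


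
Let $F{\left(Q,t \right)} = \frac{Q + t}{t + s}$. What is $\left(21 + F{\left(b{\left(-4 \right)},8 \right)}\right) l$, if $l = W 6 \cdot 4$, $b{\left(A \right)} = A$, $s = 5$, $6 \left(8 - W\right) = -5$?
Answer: $\frac{58724}{13} \approx 4517.2$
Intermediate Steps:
$W = \frac{53}{6}$ ($W = 8 - - \frac{5}{6} = 8 + \frac{5}{6} = \frac{53}{6} \approx 8.8333$)
$F{\left(Q,t \right)} = \frac{Q + t}{5 + t}$ ($F{\left(Q,t \right)} = \frac{Q + t}{t + 5} = \frac{Q + t}{5 + t}$)
$l = 212$ ($l = \frac{53}{6} \cdot 6 \cdot 4 = 53 \cdot 4 = 212$)
$\left(21 + F{\left(b{\left(-4 \right)},8 \right)}\right) l = \left(21 + \frac{-4 + 8}{5 + 8}\right) 212 = \left(21 + \frac{1}{13} \cdot 4\right) 212 = \left(21 + \frac{4}{13}\right) 212 = \frac{277}{13} \cdot 212 = \frac{58724}{13}$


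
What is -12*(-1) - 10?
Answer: 2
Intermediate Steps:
-12*(-1) - 10 = 12 - 10 = 2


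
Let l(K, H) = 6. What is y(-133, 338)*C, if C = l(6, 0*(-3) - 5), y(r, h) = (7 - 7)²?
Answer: 0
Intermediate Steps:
y(r, h) = 0 (y(r, h) = 0² = 0)
C = 6
y(-133, 338)*C = 0*6 = 0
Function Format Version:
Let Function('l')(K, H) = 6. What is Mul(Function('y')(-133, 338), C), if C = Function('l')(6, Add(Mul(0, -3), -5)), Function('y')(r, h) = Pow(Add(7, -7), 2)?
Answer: 0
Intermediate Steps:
Function('y')(r, h) = 0 (Function('y')(r, h) = Pow(0, 2) = 0)
C = 6
Mul(Function('y')(-133, 338), C) = Mul(0, 6) = 0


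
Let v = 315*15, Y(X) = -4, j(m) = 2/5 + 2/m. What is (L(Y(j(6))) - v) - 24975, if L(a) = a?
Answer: -29704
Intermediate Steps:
j(m) = ⅖ + 2/m (j(m) = 2*(⅕) + 2/m = ⅖ + 2/m)
v = 4725
(L(Y(j(6))) - v) - 24975 = (-4 - 1*4725) - 24975 = (-4 - 4725) - 24975 = -4729 - 24975 = -29704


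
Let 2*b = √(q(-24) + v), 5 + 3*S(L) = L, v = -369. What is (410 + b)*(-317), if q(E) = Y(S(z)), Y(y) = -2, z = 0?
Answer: -129970 - 317*I*√371/2 ≈ -1.2997e+5 - 3052.9*I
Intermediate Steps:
S(L) = -5/3 + L/3
q(E) = -2
b = I*√371/2 (b = √(-2 - 369)/2 = √(-371)/2 = (I*√371)/2 = I*√371/2 ≈ 9.6307*I)
(410 + b)*(-317) = (410 + I*√371/2)*(-317) = -129970 - 317*I*√371/2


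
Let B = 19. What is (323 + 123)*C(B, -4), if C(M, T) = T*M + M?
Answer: -25422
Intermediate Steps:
C(M, T) = M + M*T (C(M, T) = M*T + M = M + M*T)
(323 + 123)*C(B, -4) = (323 + 123)*(19*(1 - 4)) = 446*(19*(-3)) = 446*(-57) = -25422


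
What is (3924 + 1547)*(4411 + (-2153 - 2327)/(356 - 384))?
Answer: 25007941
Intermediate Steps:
(3924 + 1547)*(4411 + (-2153 - 2327)/(356 - 384)) = 5471*(4411 - 4480/(-28)) = 5471*(4411 - 4480*(-1/28)) = 5471*(4411 + 160) = 5471*4571 = 25007941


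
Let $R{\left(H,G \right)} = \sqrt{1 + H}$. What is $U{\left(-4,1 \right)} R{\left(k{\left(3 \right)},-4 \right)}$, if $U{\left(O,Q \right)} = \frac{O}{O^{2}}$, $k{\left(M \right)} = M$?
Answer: $- \frac{1}{2} \approx -0.5$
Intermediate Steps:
$U{\left(O,Q \right)} = \frac{1}{O}$ ($U{\left(O,Q \right)} = \frac{O}{O^{2}} = \frac{1}{O}$)
$U{\left(-4,1 \right)} R{\left(k{\left(3 \right)},-4 \right)} = \frac{\sqrt{1 + 3}}{-4} = - \frac{\sqrt{4}}{4} = \left(- \frac{1}{4}\right) 2 = - \frac{1}{2}$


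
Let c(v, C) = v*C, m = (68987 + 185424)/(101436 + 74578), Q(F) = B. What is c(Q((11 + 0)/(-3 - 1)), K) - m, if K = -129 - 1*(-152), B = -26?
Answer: -105510783/176014 ≈ -599.45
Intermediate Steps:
Q(F) = -26
m = 254411/176014 ≈ 1.4454
K = 23 (K = -129 + 152 = 23)
c(v, C) = C*v
c(Q((11 + 0)/(-3 - 1)), K) - m = 23*(-26) - 1*254411/176014 = -598 - 254411/176014 = -105510783/176014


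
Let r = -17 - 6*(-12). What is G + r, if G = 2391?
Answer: 2446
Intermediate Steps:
r = 55 (r = -17 + 72 = 55)
G + r = 2391 + 55 = 2446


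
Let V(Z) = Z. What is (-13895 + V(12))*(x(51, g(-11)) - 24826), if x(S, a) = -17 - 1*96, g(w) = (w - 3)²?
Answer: 346228137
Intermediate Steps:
g(w) = (-3 + w)²
x(S, a) = -113 (x(S, a) = -17 - 96 = -113)
(-13895 + V(12))*(x(51, g(-11)) - 24826) = (-13895 + 12)*(-113 - 24826) = -13883*(-24939) = 346228137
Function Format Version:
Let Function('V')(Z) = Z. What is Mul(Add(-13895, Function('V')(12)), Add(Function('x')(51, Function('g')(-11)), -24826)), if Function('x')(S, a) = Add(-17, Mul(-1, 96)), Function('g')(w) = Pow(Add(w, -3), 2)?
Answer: 346228137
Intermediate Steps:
Function('g')(w) = Pow(Add(-3, w), 2)
Function('x')(S, a) = -113 (Function('x')(S, a) = Add(-17, -96) = -113)
Mul(Add(-13895, Function('V')(12)), Add(Function('x')(51, Function('g')(-11)), -24826)) = Mul(Add(-13895, 12), Add(-113, -24826)) = Mul(-13883, -24939) = 346228137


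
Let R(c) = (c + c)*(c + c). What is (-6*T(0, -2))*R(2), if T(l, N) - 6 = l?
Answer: -576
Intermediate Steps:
T(l, N) = 6 + l
R(c) = 4*c**2 (R(c) = (2*c)*(2*c) = 4*c**2)
(-6*T(0, -2))*R(2) = (-6*(6 + 0))*(4*2**2) = (-6*6)*(4*4) = -36*16 = -576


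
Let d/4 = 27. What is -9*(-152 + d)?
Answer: 396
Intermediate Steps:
d = 108 (d = 4*27 = 108)
-9*(-152 + d) = -9*(-152 + 108) = -9*(-44) = 396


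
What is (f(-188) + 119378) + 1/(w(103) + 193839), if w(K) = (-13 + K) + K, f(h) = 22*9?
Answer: 23201570433/194032 ≈ 1.1958e+5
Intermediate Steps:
f(h) = 198
w(K) = -13 + 2*K
(f(-188) + 119378) + 1/(w(103) + 193839) = (198 + 119378) + 1/((-13 + 2*103) + 193839) = 119576 + 1/((-13 + 206) + 193839) = 119576 + 1/(193 + 193839) = 119576 + 1/194032 = 23201570433/194032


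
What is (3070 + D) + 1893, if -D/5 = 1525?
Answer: -2662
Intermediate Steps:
D = -7625 (D = -5*1525 = -7625)
(3070 + D) + 1893 = (3070 - 7625) + 1893 = -4555 + 1893 = -2662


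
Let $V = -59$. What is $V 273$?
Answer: $-16107$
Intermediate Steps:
$V 273 = \left(-59\right) 273 = -16107$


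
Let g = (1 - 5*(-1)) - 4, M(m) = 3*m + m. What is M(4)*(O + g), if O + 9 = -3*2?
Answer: -208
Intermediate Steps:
M(m) = 4*m
O = -15 (O = -9 - 3*2 = -9 - 6 = -15)
g = 2 (g = (1 + 5) - 4 = 6 - 4 = 2)
M(4)*(O + g) = (4*4)*(-15 + 2) = 16*(-13) = -208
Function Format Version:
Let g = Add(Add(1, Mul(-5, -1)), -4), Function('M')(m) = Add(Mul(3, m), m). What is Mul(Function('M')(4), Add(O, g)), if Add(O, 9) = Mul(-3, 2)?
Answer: -208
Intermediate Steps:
Function('M')(m) = Mul(4, m)
O = -15 (O = Add(-9, Mul(-3, 2)) = Add(-9, -6) = -15)
g = 2 (g = Add(Add(1, 5), -4) = Add(6, -4) = 2)
Mul(Function('M')(4), Add(O, g)) = Mul(Mul(4, 4), Add(-15, 2)) = Mul(16, -13) = -208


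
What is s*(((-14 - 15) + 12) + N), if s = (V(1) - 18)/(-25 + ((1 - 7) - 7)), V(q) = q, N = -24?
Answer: -697/38 ≈ -18.342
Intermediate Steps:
s = 17/38 (s = (1 - 18)/(-25 + ((1 - 7) - 7)) = -17/(-25 + (-6 - 7)) = -17/(-25 - 13) = -17/(-38) = -17*(-1/38) = 17/38 ≈ 0.44737)
s*(((-14 - 15) + 12) + N) = 17*(((-14 - 15) + 12) - 24)/38 = 17*((-29 + 12) - 24)/38 = 17*(-17 - 24)/38 = (17/38)*(-41) = -697/38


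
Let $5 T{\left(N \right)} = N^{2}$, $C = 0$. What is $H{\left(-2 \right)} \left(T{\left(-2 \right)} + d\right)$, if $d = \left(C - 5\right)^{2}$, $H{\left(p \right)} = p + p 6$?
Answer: $- \frac{1806}{5} \approx -361.2$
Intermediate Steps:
$H{\left(p \right)} = 7 p$ ($H{\left(p \right)} = p + 6 p = 7 p$)
$d = 25$ ($d = \left(0 - 5\right)^{2} = \left(-5\right)^{2} = 25$)
$T{\left(N \right)} = \frac{N^{2}}{5}$
$H{\left(-2 \right)} \left(T{\left(-2 \right)} + d\right) = 7 \left(-2\right) \left(\frac{\left(-2\right)^{2}}{5} + 25\right) = - 14 \left(\frac{1}{5} \cdot 4 + 25\right) = - 14 \left(\frac{4}{5} + 25\right) = \left(-14\right) \frac{129}{5} = - \frac{1806}{5}$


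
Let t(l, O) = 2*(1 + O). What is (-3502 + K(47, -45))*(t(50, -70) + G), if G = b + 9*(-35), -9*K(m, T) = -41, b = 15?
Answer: 4595642/3 ≈ 1.5319e+6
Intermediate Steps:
K(m, T) = 41/9 (K(m, T) = -⅑*(-41) = 41/9)
t(l, O) = 2 + 2*O
G = -300 (G = 15 + 9*(-35) = 15 - 315 = -300)
(-3502 + K(47, -45))*(t(50, -70) + G) = (-3502 + 41/9)*((2 + 2*(-70)) - 300) = -31477*((2 - 140) - 300)/9 = -31477*(-138 - 300)/9 = -31477/9*(-438) = 4595642/3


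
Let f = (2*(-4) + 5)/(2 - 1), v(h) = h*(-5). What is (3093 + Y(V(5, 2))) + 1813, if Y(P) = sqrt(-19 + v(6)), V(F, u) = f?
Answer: 4906 + 7*I ≈ 4906.0 + 7.0*I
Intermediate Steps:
v(h) = -5*h
f = -3 (f = (-8 + 5)/1 = -3*1 = -3)
V(F, u) = -3
Y(P) = 7*I (Y(P) = sqrt(-19 - 5*6) = sqrt(-19 - 30) = sqrt(-49) = 7*I)
(3093 + Y(V(5, 2))) + 1813 = (3093 + 7*I) + 1813 = 4906 + 7*I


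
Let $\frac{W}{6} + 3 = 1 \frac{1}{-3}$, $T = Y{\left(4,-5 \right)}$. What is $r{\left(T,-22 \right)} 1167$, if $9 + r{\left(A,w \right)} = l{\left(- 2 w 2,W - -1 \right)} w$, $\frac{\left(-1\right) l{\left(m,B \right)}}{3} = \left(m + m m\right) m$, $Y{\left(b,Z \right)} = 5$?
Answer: $53084784249$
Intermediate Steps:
$T = 5$
$W = -20$ ($W = -18 + 6 \cdot 1 \frac{1}{-3} = -18 + 6 \cdot 1 \left(- \frac{1}{3}\right) = -18 + 6 \left(- \frac{1}{3}\right) = -18 - 2 = -20$)
$l{\left(m,B \right)} = - 3 m \left(m + m^{2}\right)$ ($l{\left(m,B \right)} = - 3 \left(m + m m\right) m = - 3 \left(m + m^{2}\right) m = - 3 m \left(m + m^{2}\right)$)
$r{\left(A,w \right)} = -9 + 48 w^{3} \left(-1 + 4 w\right)$ ($r{\left(A,w \right)} = -9 + 3 \left(- 2 w 2\right)^{2} \left(-1 - - 2 w 2\right) w = -9 + 3 \left(- 4 w\right)^{2} \left(-1 - - 4 w\right) w = -9 + 3 \cdot 16 w^{2} \left(-1 + 4 w\right) w = -9 + 48 w^{2} \left(-1 + 4 w\right) w = -9 + 48 w^{3} \left(-1 + 4 w\right)$)
$r{\left(T,-22 \right)} 1167 = \left(-9 - 48 \left(-22\right)^{3} + 192 \left(-22\right)^{4}\right) 1167 = \left(-9 - -511104 + 192 \cdot 234256\right) 1167 = \left(-9 + 511104 + 44977152\right) 1167 = 45488247 \cdot 1167 = 53084784249$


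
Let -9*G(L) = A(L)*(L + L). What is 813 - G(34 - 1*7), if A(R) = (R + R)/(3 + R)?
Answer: 4119/5 ≈ 823.80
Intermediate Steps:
A(R) = 2*R/(3 + R) (A(R) = (2*R)/(3 + R) = 2*R/(3 + R))
G(L) = -4*L²/(9*(3 + L)) (G(L) = -2*L/(3 + L)*(L + L)/9 = -2*L/(3 + L)*2*L/9 = -4*L²/(9*(3 + L)))
813 - G(34 - 1*7) = 813 - (-4)*(34 - 1*7)²/(27 + 9*(34 - 1*7)) = 813 - (-4)*(34 - 7)²/(27 + 9*(34 - 7)) = 813 - (-4)*27²/(27 + 9*27) = 813 - (-4)*729/(27 + 243) = 813 - (-4)*729/270 = 813 - 1*(-54/5) = 813 + 54/5 = 4119/5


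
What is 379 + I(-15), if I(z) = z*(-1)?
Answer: 394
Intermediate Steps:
I(z) = -z
379 + I(-15) = 379 - 1*(-15) = 379 + 15 = 394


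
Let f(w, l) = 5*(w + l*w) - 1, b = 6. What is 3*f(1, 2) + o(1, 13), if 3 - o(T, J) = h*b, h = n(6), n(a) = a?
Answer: 9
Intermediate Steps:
h = 6
o(T, J) = -33 (o(T, J) = 3 - 6*6 = 3 - 1*36 = 3 - 36 = -33)
f(w, l) = -1 + 5*w + 5*l*w (f(w, l) = (5*w + 5*l*w) - 1 = -1 + 5*w + 5*l*w)
3*f(1, 2) + o(1, 13) = 3*(-1 + 5*1 + 5*2*1) - 33 = 3*(-1 + 5 + 10) - 33 = 3*14 - 33 = 42 - 33 = 9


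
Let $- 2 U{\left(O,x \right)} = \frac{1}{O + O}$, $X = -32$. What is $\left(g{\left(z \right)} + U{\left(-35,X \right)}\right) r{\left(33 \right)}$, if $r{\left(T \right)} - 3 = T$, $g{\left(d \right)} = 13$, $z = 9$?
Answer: $\frac{16389}{35} \approx 468.26$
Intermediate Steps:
$U{\left(O,x \right)} = - \frac{1}{4 O}$ ($U{\left(O,x \right)} = - \frac{1}{2 \left(O + O\right)} = - \frac{1}{2 \cdot 2 O} = - \frac{\frac{1}{2} \frac{1}{O}}{2} = - \frac{1}{4 O}$)
$r{\left(T \right)} = 3 + T$
$\left(g{\left(z \right)} + U{\left(-35,X \right)}\right) r{\left(33 \right)} = \left(13 - \frac{1}{4 \left(-35\right)}\right) \left(3 + 33\right) = \left(13 - - \frac{1}{140}\right) 36 = \left(13 + \frac{1}{140}\right) 36 = \frac{1821}{140} \cdot 36 = \frac{16389}{35}$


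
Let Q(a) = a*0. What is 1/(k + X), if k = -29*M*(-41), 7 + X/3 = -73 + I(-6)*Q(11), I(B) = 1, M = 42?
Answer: 1/49698 ≈ 2.0122e-5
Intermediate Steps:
Q(a) = 0
X = -240 (X = -21 + 3*(-73 + 1*0) = -21 + 3*(-73 + 0) = -21 + 3*(-73) = -21 - 219 = -240)
k = 49938 (k = -29*42*(-41) = -1218*(-41) = 49938)
1/(k + X) = 1/(49938 - 240) = 1/49698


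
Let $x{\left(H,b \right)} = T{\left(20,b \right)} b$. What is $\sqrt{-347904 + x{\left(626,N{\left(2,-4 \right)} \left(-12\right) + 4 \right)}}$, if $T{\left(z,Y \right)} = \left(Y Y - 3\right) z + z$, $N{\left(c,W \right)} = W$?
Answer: $4 \sqrt{153886} \approx 1569.1$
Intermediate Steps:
$T{\left(z,Y \right)} = z + z \left(-3 + Y^{2}\right)$ ($T{\left(z,Y \right)} = \left(Y^{2} - 3\right) z + z = \left(-3 + Y^{2}\right) z + z = z \left(-3 + Y^{2}\right) + z = z + z \left(-3 + Y^{2}\right)$)
$x{\left(H,b \right)} = b \left(-40 + 20 b^{2}\right)$ ($x{\left(H,b \right)} = 20 \left(-2 + b^{2}\right) b = \left(-40 + 20 b^{2}\right) b = b \left(-40 + 20 b^{2}\right)$)
$\sqrt{-347904 + x{\left(626,N{\left(2,-4 \right)} \left(-12\right) + 4 \right)}} = \sqrt{-347904 + 20 \left(\left(-4\right) \left(-12\right) + 4\right) \left(-2 + \left(\left(-4\right) \left(-12\right) + 4\right)^{2}\right)} = \sqrt{-347904 + 20 \left(48 + 4\right) \left(-2 + \left(48 + 4\right)^{2}\right)} = \sqrt{-347904 + 20 \cdot 52 \left(-2 + 52^{2}\right)} = \sqrt{-347904 + 20 \cdot 52 \left(-2 + 2704\right)} = \sqrt{-347904 + 20 \cdot 52 \cdot 2702} = \sqrt{-347904 + 2810080} = \sqrt{2462176} = 4 \sqrt{153886}$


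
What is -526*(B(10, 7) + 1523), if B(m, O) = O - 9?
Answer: -800046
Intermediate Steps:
B(m, O) = -9 + O
-526*(B(10, 7) + 1523) = -526*((-9 + 7) + 1523) = -526*(-2 + 1523) = -526*1521 = -800046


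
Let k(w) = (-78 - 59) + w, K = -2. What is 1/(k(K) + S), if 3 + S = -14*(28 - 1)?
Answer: -1/520 ≈ -0.0019231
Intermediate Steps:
k(w) = -137 + w
S = -381 (S = -3 - 14*(28 - 1) = -3 - 14*27 = -3 - 378 = -381)
1/(k(K) + S) = 1/((-137 - 2) - 381) = 1/(-139 - 381) = 1/(-520) = -1/520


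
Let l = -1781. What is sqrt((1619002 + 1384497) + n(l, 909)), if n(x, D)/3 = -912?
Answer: sqrt(3000763) ≈ 1732.3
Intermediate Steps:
n(x, D) = -2736 (n(x, D) = 3*(-912) = -2736)
sqrt((1619002 + 1384497) + n(l, 909)) = sqrt((1619002 + 1384497) - 2736) = sqrt(3003499 - 2736) = sqrt(3000763)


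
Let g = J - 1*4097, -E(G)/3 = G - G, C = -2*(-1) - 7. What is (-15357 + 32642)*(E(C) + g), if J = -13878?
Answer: -310697875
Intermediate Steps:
C = -5 (C = 2 - 7 = -5)
E(G) = 0 (E(G) = -3*(G - G) = -3*0 = 0)
g = -17975 (g = -13878 - 1*4097 = -13878 - 4097 = -17975)
(-15357 + 32642)*(E(C) + g) = (-15357 + 32642)*(0 - 17975) = 17285*(-17975) = -310697875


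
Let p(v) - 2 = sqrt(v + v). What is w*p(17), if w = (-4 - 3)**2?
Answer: 98 + 49*sqrt(34) ≈ 383.72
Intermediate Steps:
p(v) = 2 + sqrt(2)*sqrt(v) (p(v) = 2 + sqrt(v + v) = 2 + sqrt(2*v) = 2 + sqrt(2)*sqrt(v))
w = 49 (w = (-7)**2 = 49)
w*p(17) = 49*(2 + sqrt(2)*sqrt(17)) = 49*(2 + sqrt(34)) = 98 + 49*sqrt(34)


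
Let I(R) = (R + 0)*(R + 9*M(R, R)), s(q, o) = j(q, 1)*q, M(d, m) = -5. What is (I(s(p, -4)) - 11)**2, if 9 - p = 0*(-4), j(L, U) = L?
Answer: 8439025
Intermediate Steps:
p = 9 (p = 9 - 0*(-4) = 9 - 1*0 = 9 + 0 = 9)
s(q, o) = q**2 (s(q, o) = q*q = q**2)
I(R) = R*(-45 + R) (I(R) = (R + 0)*(R + 9*(-5)) = R*(R - 45) = R*(-45 + R))
(I(s(p, -4)) - 11)**2 = (9**2*(-45 + 9**2) - 11)**2 = (81*(-45 + 81) - 11)**2 = (81*36 - 11)**2 = (2916 - 11)**2 = 2905**2 = 8439025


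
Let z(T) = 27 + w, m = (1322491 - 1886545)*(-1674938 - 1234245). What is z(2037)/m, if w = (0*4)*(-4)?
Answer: 9/546978769294 ≈ 1.6454e-11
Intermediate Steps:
m = 1640936307882 (m = -564054*(-2909183) = 1640936307882)
w = 0 (w = 0*(-4) = 0)
z(T) = 27 (z(T) = 27 + 0 = 27)
z(2037)/m = 27/1640936307882 = 27*(1/1640936307882) = 9/546978769294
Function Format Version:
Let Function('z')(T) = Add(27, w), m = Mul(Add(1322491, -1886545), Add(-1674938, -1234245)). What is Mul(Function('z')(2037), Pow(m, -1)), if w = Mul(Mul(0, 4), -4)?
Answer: Rational(9, 546978769294) ≈ 1.6454e-11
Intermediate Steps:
m = 1640936307882 (m = Mul(-564054, -2909183) = 1640936307882)
w = 0 (w = Mul(0, -4) = 0)
Function('z')(T) = 27 (Function('z')(T) = Add(27, 0) = 27)
Mul(Function('z')(2037), Pow(m, -1)) = Mul(27, Pow(1640936307882, -1)) = Mul(27, Rational(1, 1640936307882)) = Rational(9, 546978769294)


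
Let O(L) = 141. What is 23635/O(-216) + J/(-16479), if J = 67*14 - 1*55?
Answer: 129785554/774513 ≈ 167.57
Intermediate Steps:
J = 883 (J = 938 - 55 = 883)
23635/O(-216) + J/(-16479) = 23635/141 + 883/(-16479) = 23635*(1/141) + 883*(-1/16479) = 23635/141 - 883/16479 = 129785554/774513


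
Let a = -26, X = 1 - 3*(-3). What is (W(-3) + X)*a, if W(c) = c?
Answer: -182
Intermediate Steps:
X = 10 (X = 1 + 9 = 10)
(W(-3) + X)*a = (-3 + 10)*(-26) = 7*(-26) = -182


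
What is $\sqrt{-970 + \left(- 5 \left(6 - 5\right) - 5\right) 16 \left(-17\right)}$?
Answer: $5 \sqrt{70} \approx 41.833$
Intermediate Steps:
$\sqrt{-970 + \left(- 5 \left(6 - 5\right) - 5\right) 16 \left(-17\right)} = \sqrt{-970 + \left(\left(-5\right) 1 - 5\right) 16 \left(-17\right)} = \sqrt{-970 + \left(-5 - 5\right) 16 \left(-17\right)} = \sqrt{-970 + \left(-10\right) 16 \left(-17\right)} = \sqrt{-970 - -2720} = \sqrt{-970 + 2720} = \sqrt{1750} = 5 \sqrt{70}$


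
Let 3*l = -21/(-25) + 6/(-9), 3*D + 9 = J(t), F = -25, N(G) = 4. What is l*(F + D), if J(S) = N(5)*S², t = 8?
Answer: 2236/675 ≈ 3.3126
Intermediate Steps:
J(S) = 4*S²
D = 247/3 (D = -3 + (4*8²)/3 = -3 + (4*64)/3 = -3 + (⅓)*256 = -3 + 256/3 = 247/3 ≈ 82.333)
l = 13/225 (l = (-21/(-25) + 6/(-9))/3 = (-21*(-1/25) + 6*(-⅑))/3 = (21/25 - ⅔)/3 = (⅓)*(13/75) = 13/225 ≈ 0.057778)
l*(F + D) = 13*(-25 + 247/3)/225 = (13/225)*(172/3) = 2236/675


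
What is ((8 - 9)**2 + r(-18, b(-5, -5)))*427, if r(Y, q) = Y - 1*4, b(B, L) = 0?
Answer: -8967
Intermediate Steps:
r(Y, q) = -4 + Y (r(Y, q) = Y - 4 = -4 + Y)
((8 - 9)**2 + r(-18, b(-5, -5)))*427 = ((8 - 9)**2 + (-4 - 18))*427 = ((-1)**2 - 22)*427 = (1 - 22)*427 = -21*427 = -8967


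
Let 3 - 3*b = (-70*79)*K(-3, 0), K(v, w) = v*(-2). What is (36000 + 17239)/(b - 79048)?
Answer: -53239/67987 ≈ -0.78308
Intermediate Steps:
K(v, w) = -2*v
b = 11061 (b = 1 - (-70*79)*(-2*(-3))/3 = 1 - (-5530)*6/3 = 1 - ⅓*(-33180) = 1 + 11060 = 11061)
(36000 + 17239)/(b - 79048) = (36000 + 17239)/(11061 - 79048) = 53239/(-67987) = 53239*(-1/67987) = -53239/67987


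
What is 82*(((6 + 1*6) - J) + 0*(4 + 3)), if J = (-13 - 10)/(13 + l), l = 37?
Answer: 25543/25 ≈ 1021.7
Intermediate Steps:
J = -23/50 (J = (-13 - 10)/(13 + 37) = -23/50 ≈ -0.46000)
82*(((6 + 1*6) - J) + 0*(4 + 3)) = 82*(((6 + 1*6) - 1*(-23/50)) + 0*(4 + 3)) = 82*(((6 + 6) + 23/50) + 0*7) = 82*((12 + 23/50) + 0) = 82*(623/50 + 0) = 82*(623/50) = 25543/25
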